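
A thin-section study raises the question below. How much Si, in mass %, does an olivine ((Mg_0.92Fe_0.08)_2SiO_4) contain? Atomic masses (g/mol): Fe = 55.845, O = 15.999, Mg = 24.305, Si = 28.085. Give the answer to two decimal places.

19.27 mass %

M((Mg_0.92Fe_0.08)_2SiO_4) = 145.737 g/mol.
Si contributes 1 × 28.085 = 28.085 g per mole.
28.085/145.737 = 0.1927 → 19.27%.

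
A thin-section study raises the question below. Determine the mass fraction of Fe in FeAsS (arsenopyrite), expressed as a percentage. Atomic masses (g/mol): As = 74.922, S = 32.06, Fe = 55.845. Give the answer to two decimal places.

Molar mass of FeAsS: 1·55.845 + 1·74.922 + 1·32.06 = 162.827 g/mol.
Mass of Fe per formula unit: 1 × 55.845 = 55.845 g.
Weight fraction Fe = 55.845 / 162.827 = 0.3430.

34.30 weight percent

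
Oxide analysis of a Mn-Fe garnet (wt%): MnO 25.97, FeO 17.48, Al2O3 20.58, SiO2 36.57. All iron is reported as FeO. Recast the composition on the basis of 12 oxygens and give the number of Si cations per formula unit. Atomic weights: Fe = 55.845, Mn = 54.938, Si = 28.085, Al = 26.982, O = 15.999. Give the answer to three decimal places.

MnO (M=70.937): mol = 0.36610; Mn = 0.36610, O = 0.36610.
FeO (M=71.844): mol = 0.24330; Fe = 0.24330, O = 0.24330.
Al2O3 (M=101.961): mol = 0.20184; Al = 0.40368, O = 0.60552.
SiO2 (M=60.083): mol = 0.60866; Si = 0.60866, O = 1.21732.
ΣO = 2.43224; factor = 12/ΣO = 4.93372.
Si apfu = 0.60866 × 4.93372 = 3.003.

3.003 Si apfu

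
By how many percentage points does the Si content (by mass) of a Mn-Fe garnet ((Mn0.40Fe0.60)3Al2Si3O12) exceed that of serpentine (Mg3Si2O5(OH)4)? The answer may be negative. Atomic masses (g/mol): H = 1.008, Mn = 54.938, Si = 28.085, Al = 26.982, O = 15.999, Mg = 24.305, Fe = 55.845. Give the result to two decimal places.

Si in (Mn0.40Fe0.60)3Al2Si3O12: molar mass 496.654 g/mol; 3×28.085 = 84.255 g → 16.96 wt%.
Si in Mg3Si2O5(OH)4: molar mass 277.108 g/mol; 2×28.085 = 56.170 g → 20.27 wt%.
Difference = 16.96 − 20.27 = -3.31 percentage points.

-3.31 percentage points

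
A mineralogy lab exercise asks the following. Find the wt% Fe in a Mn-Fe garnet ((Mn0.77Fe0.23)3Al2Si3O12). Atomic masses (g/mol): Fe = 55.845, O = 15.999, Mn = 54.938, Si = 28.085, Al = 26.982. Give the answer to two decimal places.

7.77 mass %

Molar mass of (Mn0.77Fe0.23)3Al2Si3O12: 2.31*54.938 + 0.69*55.845 + 2*26.982 + 3*28.085 + 12*15.999 = 495.647 g/mol.
Mass of Fe per formula unit: 0.69 × 55.845 = 38.533 g.
Weight fraction Fe = 38.533 / 495.647 = 0.0777.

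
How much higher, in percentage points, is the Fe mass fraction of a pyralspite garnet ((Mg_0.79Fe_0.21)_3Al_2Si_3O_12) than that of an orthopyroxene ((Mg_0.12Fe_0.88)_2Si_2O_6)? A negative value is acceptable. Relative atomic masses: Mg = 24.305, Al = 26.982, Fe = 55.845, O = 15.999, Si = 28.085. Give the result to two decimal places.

-30.03 percentage points

M((Mg_0.79Fe_0.21)_3Al_2Si_3O_12) = 422.992 g/mol, so wt% Fe = 35.182/422.992 × 100 = 8.32%.
M((Mg_0.12Fe_0.88)_2Si_2O_6) = 256.284 g/mol, so wt% Fe = 98.287/256.284 × 100 = 38.35%.
8.32 − 38.35 = -30.03 pp.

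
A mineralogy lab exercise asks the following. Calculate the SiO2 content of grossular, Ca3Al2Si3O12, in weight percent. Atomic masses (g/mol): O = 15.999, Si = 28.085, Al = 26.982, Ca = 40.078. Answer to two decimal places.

M(Ca3Al2Si3O12) = 450.441 g/mol; M(SiO2) = 60.083 g/mol.
Moles SiO2 per formula unit = 3 Si ÷ 1 = 3.0000.
SiO2 fraction = (3.0000 × 60.083) / 450.441 = 180.249/450.441 = 0.4002.

40.02 wt%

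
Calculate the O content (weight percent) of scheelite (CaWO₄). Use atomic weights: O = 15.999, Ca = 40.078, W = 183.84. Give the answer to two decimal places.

M(CaWO₄) = 287.914 g/mol.
O contributes 4 × 15.999 = 63.996 g per mole.
63.996/287.914 = 0.2223 → 22.23%.

22.23 weight percent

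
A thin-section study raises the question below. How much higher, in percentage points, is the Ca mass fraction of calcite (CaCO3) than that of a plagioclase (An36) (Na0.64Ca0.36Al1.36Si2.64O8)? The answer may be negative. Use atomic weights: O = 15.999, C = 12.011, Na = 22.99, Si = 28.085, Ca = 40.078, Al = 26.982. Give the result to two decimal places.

Ca in CaCO3: molar mass 100.086 g/mol; 1×40.078 = 40.078 g → 40.04 wt%.
Ca in Na0.64Ca0.36Al1.36Si2.64O8: molar mass 267.974 g/mol; 0.36×40.078 = 14.428 g → 5.38 wt%.
Difference = 40.04 − 5.38 = 34.66 percentage points.

34.66 percentage points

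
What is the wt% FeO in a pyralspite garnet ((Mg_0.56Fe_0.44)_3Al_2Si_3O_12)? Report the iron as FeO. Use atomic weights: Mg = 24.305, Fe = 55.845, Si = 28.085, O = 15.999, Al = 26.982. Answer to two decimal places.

Molar mass of (Mg_0.56Fe_0.44)_3Al_2Si_3O_12 = 1.68·24.305 + 1.32·55.845 + 2·26.982 + 3·28.085 + 12·15.999 = 444.755 g/mol.
Each formula unit contains 1.32 Fe, equivalent to 1.32/1 = 1.3200 mol FeO.
M(FeO) = 1×55.845 + 1×15.999 = 71.844 g/mol.
Mass of FeO per formula unit = 1.3200 × 71.844 = 94.834 g.
FeO wt% = 94.834 / 444.755 × 100 = 21.32%.

21.32 wt%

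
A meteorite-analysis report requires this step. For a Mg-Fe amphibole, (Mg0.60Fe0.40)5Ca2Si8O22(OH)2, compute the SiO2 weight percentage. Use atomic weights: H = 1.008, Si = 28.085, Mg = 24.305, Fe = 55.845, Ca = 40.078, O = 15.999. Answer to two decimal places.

54.91 wt%

M((Mg0.60Fe0.40)5Ca2Si8O22(OH)2) = 875.433 g/mol; M(SiO2) = 60.083 g/mol.
Moles SiO2 per formula unit = 8 Si ÷ 1 = 8.0000.
SiO2 fraction = (8.0000 × 60.083) / 875.433 = 480.664/875.433 = 0.5491.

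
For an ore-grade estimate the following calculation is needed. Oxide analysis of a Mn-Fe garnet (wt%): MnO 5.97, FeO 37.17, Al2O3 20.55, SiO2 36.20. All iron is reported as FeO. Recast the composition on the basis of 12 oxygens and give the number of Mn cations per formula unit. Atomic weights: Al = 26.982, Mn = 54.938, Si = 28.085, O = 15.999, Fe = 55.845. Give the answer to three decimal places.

0.419 Mn apfu

5.97 wt% MnO ÷ 70.937 g/mol = 0.08416 mol, giving 0.08416 Mn and 0.08416 O.
37.17 wt% FeO ÷ 71.844 g/mol = 0.51737 mol, giving 0.51737 Fe and 0.51737 O.
20.55 wt% Al2O3 ÷ 101.961 g/mol = 0.20155 mol, giving 0.40310 Al and 0.60465 O.
36.20 wt% SiO2 ÷ 60.083 g/mol = 0.60250 mol, giving 0.60250 Si and 1.20500 O.
Oxygen sums to 2.41118; scaling by 12/2.41118 = 4.97682 puts the formula on 12 O.
Mn: 0.08416 × 4.97682 = 0.419 atoms per formula unit.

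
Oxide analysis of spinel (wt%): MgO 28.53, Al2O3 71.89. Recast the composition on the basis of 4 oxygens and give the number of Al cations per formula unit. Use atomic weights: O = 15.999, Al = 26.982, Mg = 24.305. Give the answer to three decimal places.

1.998 Al apfu

MgO: 28.53/40.304 = 0.70787 mol → 0.70787 mol Mg, 0.70787 mol O.
Al2O3: 71.89/101.961 = 0.70507 mol → 1.41014 mol Al, 2.11521 mol O.
Total oxygen = 2.82308 mol. Normalization factor = 4/2.82308 = 1.41689.
Al per 4 O = 1.41014 × 1.41689 = 1.998.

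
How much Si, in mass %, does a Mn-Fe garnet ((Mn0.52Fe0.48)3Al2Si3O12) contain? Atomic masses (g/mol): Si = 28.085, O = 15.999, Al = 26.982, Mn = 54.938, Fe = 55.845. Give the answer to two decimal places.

16.98 mass %

Formula mass = 1.56*54.938 + 1.44*55.845 + 2*26.982 + 3*28.085 + 12*15.999 = 496.327 g/mol, of which 84.255 g is Si.
So Si makes up 84.255/496.327 = 0.1698 of the mass, i.e. 16.98%.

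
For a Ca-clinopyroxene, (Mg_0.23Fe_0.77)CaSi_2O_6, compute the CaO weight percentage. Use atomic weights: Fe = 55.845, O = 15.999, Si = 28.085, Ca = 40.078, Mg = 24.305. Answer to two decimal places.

M((Mg_0.23Fe_0.77)CaSi_2O_6) = 240.833 g/mol; M(CaO) = 56.077 g/mol.
Moles CaO per formula unit = 1 Ca ÷ 1 = 1.0000.
CaO fraction = (1.0000 × 56.077) / 240.833 = 56.077/240.833 = 0.2328.

23.28 wt%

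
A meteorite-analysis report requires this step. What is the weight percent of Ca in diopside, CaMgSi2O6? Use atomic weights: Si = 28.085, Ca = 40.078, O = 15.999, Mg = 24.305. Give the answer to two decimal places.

18.51 weight percent

M(CaMgSi2O6) = 216.547 g/mol.
Ca contributes 1 × 40.078 = 40.078 g per mole.
40.078/216.547 = 0.1851 → 18.51%.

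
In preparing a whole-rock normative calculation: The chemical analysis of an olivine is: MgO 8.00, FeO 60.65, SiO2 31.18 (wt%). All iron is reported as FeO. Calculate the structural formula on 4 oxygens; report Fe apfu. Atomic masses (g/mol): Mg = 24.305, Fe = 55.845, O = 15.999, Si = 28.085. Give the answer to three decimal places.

1.623 Fe apfu

MgO: 8.00/40.304 = 0.19849 mol → 0.19849 mol Mg, 0.19849 mol O.
FeO: 60.65/71.844 = 0.84419 mol → 0.84419 mol Fe, 0.84419 mol O.
SiO2: 31.18/60.083 = 0.51895 mol → 0.51895 mol Si, 1.03790 mol O.
Total oxygen = 2.08058 mol. Normalization factor = 4/2.08058 = 1.92254.
Fe per 4 O = 0.84419 × 1.92254 = 1.623.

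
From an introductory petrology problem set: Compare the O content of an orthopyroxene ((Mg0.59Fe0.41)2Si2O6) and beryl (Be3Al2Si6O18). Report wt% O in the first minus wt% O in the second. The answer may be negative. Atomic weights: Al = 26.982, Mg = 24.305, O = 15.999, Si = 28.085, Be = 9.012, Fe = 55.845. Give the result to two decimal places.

-11.22 percentage points

O in (Mg0.59Fe0.41)2Si2O6: molar mass 226.637 g/mol; 6×15.999 = 95.994 g → 42.36 wt%.
O in Be3Al2Si6O18: molar mass 537.492 g/mol; 18×15.999 = 287.982 g → 53.58 wt%.
Difference = 42.36 − 53.58 = -11.22 percentage points.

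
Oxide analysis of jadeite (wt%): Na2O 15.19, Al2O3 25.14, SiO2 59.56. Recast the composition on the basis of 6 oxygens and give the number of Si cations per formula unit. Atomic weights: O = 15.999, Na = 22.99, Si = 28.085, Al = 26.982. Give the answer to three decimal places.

2.004 Si apfu

Na2O (M=61.979): mol = 0.24508; Na = 0.49016, O = 0.24508.
Al2O3 (M=101.961): mol = 0.24656; Al = 0.49312, O = 0.73968.
SiO2 (M=60.083): mol = 0.99130; Si = 0.99130, O = 1.98260.
ΣO = 2.96736; factor = 6/ΣO = 2.02200.
Si apfu = 0.99130 × 2.02200 = 2.004.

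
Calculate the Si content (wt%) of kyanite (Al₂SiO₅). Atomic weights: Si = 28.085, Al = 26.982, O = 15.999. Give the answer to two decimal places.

M(Al₂SiO₅) = 162.044 g/mol.
Si contributes 1 × 28.085 = 28.085 g per mole.
28.085/162.044 = 0.1733 → 17.33%.

17.33 wt%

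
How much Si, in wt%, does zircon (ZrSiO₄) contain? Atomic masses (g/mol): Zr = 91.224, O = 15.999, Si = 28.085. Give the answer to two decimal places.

M(ZrSiO₄) = 183.305 g/mol.
Si contributes 1 × 28.085 = 28.085 g per mole.
28.085/183.305 = 0.1532 → 15.32%.

15.32 wt%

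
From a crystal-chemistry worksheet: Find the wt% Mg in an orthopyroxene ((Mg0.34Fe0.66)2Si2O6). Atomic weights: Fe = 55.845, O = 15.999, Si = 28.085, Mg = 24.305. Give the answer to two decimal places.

6.82 mass %

Formula mass = 0.68·24.305 + 1.32·55.845 + 2·28.085 + 6·15.999 = 242.407 g/mol, of which 16.527 g is Mg.
So Mg makes up 16.527/242.407 = 0.0682 of the mass, i.e. 6.82%.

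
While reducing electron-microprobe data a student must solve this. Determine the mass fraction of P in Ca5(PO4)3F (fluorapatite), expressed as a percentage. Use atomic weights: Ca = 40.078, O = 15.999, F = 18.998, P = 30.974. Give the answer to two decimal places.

M(Ca5(PO4)3F) = 504.298 g/mol.
P contributes 3 × 30.974 = 92.922 g per mole.
92.922/504.298 = 0.1843 → 18.43%.

18.43 mass %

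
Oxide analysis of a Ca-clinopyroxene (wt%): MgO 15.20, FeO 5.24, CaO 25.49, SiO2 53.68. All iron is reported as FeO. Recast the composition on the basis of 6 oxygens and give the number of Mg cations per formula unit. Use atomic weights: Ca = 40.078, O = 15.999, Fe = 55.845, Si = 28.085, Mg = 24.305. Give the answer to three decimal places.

0.841 Mg apfu

15.20 wt% MgO ÷ 40.304 g/mol = 0.37713 mol, giving 0.37713 Mg and 0.37713 O.
5.24 wt% FeO ÷ 71.844 g/mol = 0.07294 mol, giving 0.07294 Fe and 0.07294 O.
25.49 wt% CaO ÷ 56.077 g/mol = 0.45455 mol, giving 0.45455 Ca and 0.45455 O.
53.68 wt% SiO2 ÷ 60.083 g/mol = 0.89343 mol, giving 0.89343 Si and 1.78686 O.
Oxygen sums to 2.69148; scaling by 6/2.69148 = 2.22926 puts the formula on 6 O.
Mg: 0.37713 × 2.22926 = 0.841 atoms per formula unit.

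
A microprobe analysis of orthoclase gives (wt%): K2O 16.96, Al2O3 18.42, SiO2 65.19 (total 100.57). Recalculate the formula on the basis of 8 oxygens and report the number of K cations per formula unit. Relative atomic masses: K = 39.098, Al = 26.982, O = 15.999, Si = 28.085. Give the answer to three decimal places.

K2O: 16.96/94.195 = 0.18005 mol → 0.36010 mol K, 0.18005 mol O.
Al2O3: 18.42/101.961 = 0.18066 mol → 0.36132 mol Al, 0.54198 mol O.
SiO2: 65.19/60.083 = 1.08500 mol → 1.08500 mol Si, 2.17000 mol O.
Total oxygen = 2.89203 mol. Normalization factor = 8/2.89203 = 2.76622.
K per 8 O = 0.36010 × 2.76622 = 0.996.

0.996 K apfu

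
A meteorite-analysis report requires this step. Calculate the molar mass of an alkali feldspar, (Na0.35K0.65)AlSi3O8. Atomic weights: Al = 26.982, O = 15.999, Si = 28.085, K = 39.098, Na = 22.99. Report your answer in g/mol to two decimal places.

The formula mass is the sum 0.35·22.99 + 0.65·39.098 + 1·26.982 + 3·28.085 + 8·15.999.

272.69 g/mol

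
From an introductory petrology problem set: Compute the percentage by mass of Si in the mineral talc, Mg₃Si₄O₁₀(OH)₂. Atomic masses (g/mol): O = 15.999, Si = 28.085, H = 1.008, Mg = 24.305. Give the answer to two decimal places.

Molar mass of Mg₃Si₄O₁₀(OH)₂: 3·24.305 + 4·28.085 + 12·15.999 + 2·1.008 = 379.259 g/mol.
Mass of Si per formula unit: 4 × 28.085 = 112.340 g.
Weight fraction Si = 112.340 / 379.259 = 0.2962.

29.62 wt%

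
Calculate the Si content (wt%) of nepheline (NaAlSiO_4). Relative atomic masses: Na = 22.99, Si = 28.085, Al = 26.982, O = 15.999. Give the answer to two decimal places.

Formula mass = 1·22.99 + 1·26.982 + 1·28.085 + 4·15.999 = 142.053 g/mol, of which 28.085 g is Si.
So Si makes up 28.085/142.053 = 0.1977 of the mass, i.e. 19.77%.

19.77 wt%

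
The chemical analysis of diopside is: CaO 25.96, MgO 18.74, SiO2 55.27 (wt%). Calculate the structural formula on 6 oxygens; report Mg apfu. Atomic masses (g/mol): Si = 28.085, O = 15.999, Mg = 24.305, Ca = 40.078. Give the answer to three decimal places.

25.96 wt% CaO ÷ 56.077 g/mol = 0.46293 mol, giving 0.46293 Ca and 0.46293 O.
18.74 wt% MgO ÷ 40.304 g/mol = 0.46497 mol, giving 0.46497 Mg and 0.46497 O.
55.27 wt% SiO2 ÷ 60.083 g/mol = 0.91989 mol, giving 0.91989 Si and 1.83978 O.
Oxygen sums to 2.76768; scaling by 6/2.76768 = 2.16788 puts the formula on 6 O.
Mg: 0.46497 × 2.16788 = 1.008 atoms per formula unit.

1.008 Mg apfu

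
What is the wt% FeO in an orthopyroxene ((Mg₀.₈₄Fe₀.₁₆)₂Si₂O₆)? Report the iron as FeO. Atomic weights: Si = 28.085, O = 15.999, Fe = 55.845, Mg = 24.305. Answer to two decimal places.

Formula mass = 210.867 g/mol.
0.32 Fe → 0.3200 mol FeO per formula unit; M(FeO) = 71.844, so FeO mass = 22.990 g.
22.990/210.867 × 100 = 10.90 wt%.

10.90 wt%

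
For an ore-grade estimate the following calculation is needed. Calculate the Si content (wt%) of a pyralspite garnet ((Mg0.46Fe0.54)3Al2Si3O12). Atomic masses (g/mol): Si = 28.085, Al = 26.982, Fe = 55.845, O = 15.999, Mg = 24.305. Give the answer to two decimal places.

18.55 wt%

Molar mass of (Mg0.46Fe0.54)3Al2Si3O12: 1.38×24.305 + 1.62×55.845 + 2×26.982 + 3×28.085 + 12×15.999 = 454.217 g/mol.
Mass of Si per formula unit: 3 × 28.085 = 84.255 g.
Weight fraction Si = 84.255 / 454.217 = 0.1855.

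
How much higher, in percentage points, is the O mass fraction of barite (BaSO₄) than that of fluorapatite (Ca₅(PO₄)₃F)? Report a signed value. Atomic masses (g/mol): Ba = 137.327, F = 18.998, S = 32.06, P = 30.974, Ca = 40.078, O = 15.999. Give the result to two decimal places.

First mineral: 63.996 g O in 233.383 g formula = 27.42 wt% O.
Second mineral: 191.988 g O in 504.298 g formula = 38.07 wt% O.
27.42% − 38.07% gives a difference of -10.65 percentage points.

-10.65 percentage points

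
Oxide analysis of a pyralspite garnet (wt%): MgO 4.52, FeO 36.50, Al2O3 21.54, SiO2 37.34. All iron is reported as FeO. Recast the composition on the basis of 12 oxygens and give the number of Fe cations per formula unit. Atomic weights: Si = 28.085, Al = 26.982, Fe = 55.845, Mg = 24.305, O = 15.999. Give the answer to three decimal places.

MgO: 4.52/40.304 = 0.11215 mol → 0.11215 mol Mg, 0.11215 mol O.
FeO: 36.50/71.844 = 0.50805 mol → 0.50805 mol Fe, 0.50805 mol O.
Al2O3: 21.54/101.961 = 0.21126 mol → 0.42252 mol Al, 0.63378 mol O.
SiO2: 37.34/60.083 = 0.62147 mol → 0.62147 mol Si, 1.24294 mol O.
Total oxygen = 2.49692 mol. Normalization factor = 12/2.49692 = 4.80592.
Fe per 12 O = 0.50805 × 4.80592 = 2.442.

2.442 Fe apfu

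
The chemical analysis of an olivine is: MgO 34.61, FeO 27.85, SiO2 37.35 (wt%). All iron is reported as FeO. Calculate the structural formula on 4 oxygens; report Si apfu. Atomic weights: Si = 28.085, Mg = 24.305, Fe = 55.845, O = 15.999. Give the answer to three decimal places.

34.61 wt% MgO ÷ 40.304 g/mol = 0.85872 mol, giving 0.85872 Mg and 0.85872 O.
27.85 wt% FeO ÷ 71.844 g/mol = 0.38765 mol, giving 0.38765 Fe and 0.38765 O.
37.35 wt% SiO2 ÷ 60.083 g/mol = 0.62164 mol, giving 0.62164 Si and 1.24328 O.
Oxygen sums to 2.48965; scaling by 4/2.48965 = 1.60665 puts the formula on 4 O.
Si: 0.62164 × 1.60665 = 0.999 atoms per formula unit.

0.999 Si apfu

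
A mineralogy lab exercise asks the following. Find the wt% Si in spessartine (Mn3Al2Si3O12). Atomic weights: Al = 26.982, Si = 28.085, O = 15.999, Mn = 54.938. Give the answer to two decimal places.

17.02 wt%

M(Mn3Al2Si3O12) = 495.021 g/mol.
Si contributes 3 × 28.085 = 84.255 g per mole.
84.255/495.021 = 0.1702 → 17.02%.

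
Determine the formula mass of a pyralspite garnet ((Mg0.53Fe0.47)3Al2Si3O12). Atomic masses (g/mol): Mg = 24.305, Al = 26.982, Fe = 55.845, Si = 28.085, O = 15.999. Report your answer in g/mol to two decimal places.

The formula mass is the sum 1.59·24.305 + 1.41·55.845 + 2·26.982 + 3·28.085 + 12·15.999.

447.59 g/mol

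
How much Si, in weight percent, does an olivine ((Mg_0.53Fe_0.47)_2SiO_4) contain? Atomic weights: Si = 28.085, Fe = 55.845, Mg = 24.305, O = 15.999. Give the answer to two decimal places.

Molar mass of (Mg_0.53Fe_0.47)_2SiO_4: 1.06·24.305 + 0.94·55.845 + 1·28.085 + 4·15.999 = 170.339 g/mol.
Mass of Si per formula unit: 1 × 28.085 = 28.085 g.
Weight fraction Si = 28.085 / 170.339 = 0.1649.

16.49 weight percent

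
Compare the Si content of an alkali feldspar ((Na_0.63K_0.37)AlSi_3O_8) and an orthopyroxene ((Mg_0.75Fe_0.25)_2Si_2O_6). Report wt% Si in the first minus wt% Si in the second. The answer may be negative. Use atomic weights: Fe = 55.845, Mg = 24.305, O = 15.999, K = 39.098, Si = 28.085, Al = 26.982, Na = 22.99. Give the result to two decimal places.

M((Na_0.63K_0.37)AlSi_3O_8) = 268.179 g/mol, so wt% Si = 84.255/268.179 × 100 = 31.42%.
M((Mg_0.75Fe_0.25)_2Si_2O_6) = 216.544 g/mol, so wt% Si = 56.170/216.544 × 100 = 25.94%.
31.42 − 25.94 = 5.48 pp.

5.48 percentage points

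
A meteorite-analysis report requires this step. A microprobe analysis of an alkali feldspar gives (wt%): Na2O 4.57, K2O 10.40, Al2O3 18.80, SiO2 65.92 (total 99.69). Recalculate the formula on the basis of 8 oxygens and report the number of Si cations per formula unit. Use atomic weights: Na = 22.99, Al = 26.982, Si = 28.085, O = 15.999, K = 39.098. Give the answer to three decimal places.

2.994 Si apfu

Na2O: 4.57/61.979 = 0.07373 mol → 0.14746 mol Na, 0.07373 mol O.
K2O: 10.40/94.195 = 0.11041 mol → 0.22082 mol K, 0.11041 mol O.
Al2O3: 18.80/101.961 = 0.18438 mol → 0.36876 mol Al, 0.55314 mol O.
SiO2: 65.92/60.083 = 1.09715 mol → 1.09715 mol Si, 2.19430 mol O.
Total oxygen = 2.93158 mol. Normalization factor = 8/2.93158 = 2.72890.
Si per 8 O = 1.09715 × 2.72890 = 2.994.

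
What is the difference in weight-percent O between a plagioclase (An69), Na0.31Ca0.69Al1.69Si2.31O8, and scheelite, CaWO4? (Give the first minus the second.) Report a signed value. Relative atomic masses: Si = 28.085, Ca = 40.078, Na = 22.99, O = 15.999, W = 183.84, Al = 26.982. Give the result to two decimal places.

M(Na0.31Ca0.69Al1.69Si2.31O8) = 273.249 g/mol, so wt% O = 127.992/273.249 × 100 = 46.84%.
M(CaWO4) = 287.914 g/mol, so wt% O = 63.996/287.914 × 100 = 22.23%.
46.84 − 22.23 = 24.61 pp.

24.61 percentage points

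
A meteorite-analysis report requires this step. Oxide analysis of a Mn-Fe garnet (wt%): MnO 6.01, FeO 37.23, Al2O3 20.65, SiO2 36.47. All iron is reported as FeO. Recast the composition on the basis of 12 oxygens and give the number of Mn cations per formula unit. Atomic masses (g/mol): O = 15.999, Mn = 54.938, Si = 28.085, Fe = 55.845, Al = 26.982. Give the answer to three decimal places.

0.419 Mn apfu

6.01 wt% MnO ÷ 70.937 g/mol = 0.08472 mol, giving 0.08472 Mn and 0.08472 O.
37.23 wt% FeO ÷ 71.844 g/mol = 0.51821 mol, giving 0.51821 Fe and 0.51821 O.
20.65 wt% Al2O3 ÷ 101.961 g/mol = 0.20253 mol, giving 0.40506 Al and 0.60759 O.
36.47 wt% SiO2 ÷ 60.083 g/mol = 0.60699 mol, giving 0.60699 Si and 1.21398 O.
Oxygen sums to 2.42450; scaling by 12/2.42450 = 4.94947 puts the formula on 12 O.
Mn: 0.08472 × 4.94947 = 0.419 atoms per formula unit.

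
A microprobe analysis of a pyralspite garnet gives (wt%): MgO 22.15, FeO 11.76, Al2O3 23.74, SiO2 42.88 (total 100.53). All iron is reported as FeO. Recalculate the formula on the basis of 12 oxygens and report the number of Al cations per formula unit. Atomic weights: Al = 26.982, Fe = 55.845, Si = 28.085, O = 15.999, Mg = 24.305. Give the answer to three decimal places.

1.968 Al apfu

MgO: 22.15/40.304 = 0.54957 mol → 0.54957 mol Mg, 0.54957 mol O.
FeO: 11.76/71.844 = 0.16369 mol → 0.16369 mol Fe, 0.16369 mol O.
Al2O3: 23.74/101.961 = 0.23283 mol → 0.46566 mol Al, 0.69849 mol O.
SiO2: 42.88/60.083 = 0.71368 mol → 0.71368 mol Si, 1.42736 mol O.
Total oxygen = 2.83911 mol. Normalization factor = 12/2.83911 = 4.22668.
Al per 12 O = 0.46566 × 4.22668 = 1.968.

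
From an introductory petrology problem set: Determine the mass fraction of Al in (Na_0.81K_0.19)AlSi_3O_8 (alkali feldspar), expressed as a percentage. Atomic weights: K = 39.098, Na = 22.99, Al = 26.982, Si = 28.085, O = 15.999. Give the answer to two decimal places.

10.17 mass %

M((Na_0.81K_0.19)AlSi_3O_8) = 265.280 g/mol.
Al contributes 1 × 26.982 = 26.982 g per mole.
26.982/265.280 = 0.1017 → 10.17%.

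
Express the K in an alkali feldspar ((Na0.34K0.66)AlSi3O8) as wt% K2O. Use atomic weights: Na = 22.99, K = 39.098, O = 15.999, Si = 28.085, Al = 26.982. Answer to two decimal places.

Formula mass = 272.850 g/mol.
0.66 K → 0.3300 mol K2O per formula unit; M(K2O) = 94.195, so K2O mass = 31.084 g.
31.084/272.850 × 100 = 11.39 wt%.

11.39 wt%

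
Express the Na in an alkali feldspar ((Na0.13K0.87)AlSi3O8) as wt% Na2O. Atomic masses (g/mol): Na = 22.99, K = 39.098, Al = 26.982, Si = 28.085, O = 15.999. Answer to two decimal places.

M((Na0.13K0.87)AlSi3O8) = 276.233 g/mol; M(Na2O) = 61.979 g/mol.
Moles Na2O per formula unit = 0.13 Na ÷ 2 = 0.0650.
Na2O fraction = (0.0650 × 61.979) / 276.233 = 4.029/276.233 = 0.0146.

1.46 wt%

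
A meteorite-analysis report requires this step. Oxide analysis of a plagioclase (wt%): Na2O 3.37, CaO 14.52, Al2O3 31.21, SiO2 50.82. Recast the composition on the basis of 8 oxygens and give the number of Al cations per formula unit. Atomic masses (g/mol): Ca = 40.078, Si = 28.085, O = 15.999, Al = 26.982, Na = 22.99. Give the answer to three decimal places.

Na2O (M=61.979): mol = 0.05437; Na = 0.10874, O = 0.05437.
CaO (M=56.077): mol = 0.25893; Ca = 0.25893, O = 0.25893.
Al2O3 (M=101.961): mol = 0.30610; Al = 0.61220, O = 0.91830.
SiO2 (M=60.083): mol = 0.84583; Si = 0.84583, O = 1.69166.
ΣO = 2.92326; factor = 8/ΣO = 2.73667.
Al apfu = 0.61220 × 2.73667 = 1.675.

1.675 Al apfu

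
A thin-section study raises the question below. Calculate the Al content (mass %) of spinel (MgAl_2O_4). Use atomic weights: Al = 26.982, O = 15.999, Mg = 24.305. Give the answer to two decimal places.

M(MgAl_2O_4) = 142.265 g/mol.
Al contributes 2 × 26.982 = 53.964 g per mole.
53.964/142.265 = 0.3793 → 37.93%.

37.93 mass %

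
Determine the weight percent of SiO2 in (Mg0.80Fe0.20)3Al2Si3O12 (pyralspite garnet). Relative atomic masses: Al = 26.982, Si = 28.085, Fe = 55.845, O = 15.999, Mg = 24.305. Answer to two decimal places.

Formula mass = 422.046 g/mol.
3 Si → 3.0000 mol SiO2 per formula unit; M(SiO2) = 60.083, so SiO2 mass = 180.249 g.
180.249/422.046 × 100 = 42.71 wt%.

42.71 wt%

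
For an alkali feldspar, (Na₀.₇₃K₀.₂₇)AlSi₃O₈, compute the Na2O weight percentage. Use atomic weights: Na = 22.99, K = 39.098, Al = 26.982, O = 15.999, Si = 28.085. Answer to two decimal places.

8.49 wt%

Formula mass = 266.568 g/mol.
0.73 Na → 0.3650 mol Na2O per formula unit; M(Na2O) = 61.979, so Na2O mass = 22.622 g.
22.622/266.568 × 100 = 8.49 wt%.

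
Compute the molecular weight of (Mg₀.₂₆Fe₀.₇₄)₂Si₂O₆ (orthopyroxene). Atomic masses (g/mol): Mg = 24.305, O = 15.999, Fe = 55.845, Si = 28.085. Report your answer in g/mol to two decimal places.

Mg: 0.52 × 24.305 = 12.6386
Fe: 1.48 × 55.845 = 82.6506
Si: 2 × 28.085 = 56.1700
O: 6 × 15.999 = 95.9940
Summing the contributions gives the formula mass.

247.45 g/mol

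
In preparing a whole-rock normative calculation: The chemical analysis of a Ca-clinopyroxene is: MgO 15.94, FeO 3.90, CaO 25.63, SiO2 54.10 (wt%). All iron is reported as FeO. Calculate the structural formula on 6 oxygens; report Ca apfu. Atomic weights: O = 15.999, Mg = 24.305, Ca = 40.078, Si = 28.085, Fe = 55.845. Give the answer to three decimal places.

MgO: 15.94/40.304 = 0.39549 mol → 0.39549 mol Mg, 0.39549 mol O.
FeO: 3.90/71.844 = 0.05428 mol → 0.05428 mol Fe, 0.05428 mol O.
CaO: 25.63/56.077 = 0.45705 mol → 0.45705 mol Ca, 0.45705 mol O.
SiO2: 54.10/60.083 = 0.90042 mol → 0.90042 mol Si, 1.80084 mol O.
Total oxygen = 2.70766 mol. Normalization factor = 6/2.70766 = 2.21594.
Ca per 6 O = 0.45705 × 2.21594 = 1.013.

1.013 Ca apfu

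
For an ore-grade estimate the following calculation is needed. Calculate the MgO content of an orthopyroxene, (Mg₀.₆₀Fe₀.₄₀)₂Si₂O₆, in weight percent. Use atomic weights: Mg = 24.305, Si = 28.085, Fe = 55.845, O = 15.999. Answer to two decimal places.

21.40 wt%

M((Mg₀.₆₀Fe₀.₄₀)₂Si₂O₆) = 226.006 g/mol; M(MgO) = 40.304 g/mol.
Moles MgO per formula unit = 1.20 Mg ÷ 1 = 1.2000.
MgO fraction = (1.2000 × 40.304) / 226.006 = 48.365/226.006 = 0.2140.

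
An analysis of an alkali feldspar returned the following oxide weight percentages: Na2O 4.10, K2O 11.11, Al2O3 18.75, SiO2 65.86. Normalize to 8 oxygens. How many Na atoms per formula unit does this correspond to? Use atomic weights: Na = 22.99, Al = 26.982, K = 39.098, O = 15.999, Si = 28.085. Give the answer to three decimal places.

Na2O (M=61.979): mol = 0.06615; Na = 0.13230, O = 0.06615.
K2O (M=94.195): mol = 0.11795; K = 0.23590, O = 0.11795.
Al2O3 (M=101.961): mol = 0.18389; Al = 0.36778, O = 0.55167.
SiO2 (M=60.083): mol = 1.09615; Si = 1.09615, O = 2.19230.
ΣO = 2.92807; factor = 8/ΣO = 2.73218.
Na apfu = 0.13230 × 2.73218 = 0.361.

0.361 Na apfu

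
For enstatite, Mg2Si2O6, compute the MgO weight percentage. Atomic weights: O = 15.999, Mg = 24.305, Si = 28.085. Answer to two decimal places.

40.15 wt%

Molar mass of Mg2Si2O6 = 2*24.305 + 2*28.085 + 6*15.999 = 200.774 g/mol.
Each formula unit contains 2 Mg, equivalent to 2/1 = 2.0000 mol MgO.
M(MgO) = 1×24.305 + 1×15.999 = 40.304 g/mol.
Mass of MgO per formula unit = 2.0000 × 40.304 = 80.608 g.
MgO wt% = 80.608 / 200.774 × 100 = 40.15%.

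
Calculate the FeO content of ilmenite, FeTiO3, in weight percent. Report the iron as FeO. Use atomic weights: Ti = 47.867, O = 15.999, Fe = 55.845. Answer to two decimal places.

47.36 wt%

M(FeTiO3) = 151.709 g/mol; M(FeO) = 71.844 g/mol.
Moles FeO per formula unit = 1 Fe ÷ 1 = 1.0000.
FeO fraction = (1.0000 × 71.844) / 151.709 = 71.844/151.709 = 0.4736.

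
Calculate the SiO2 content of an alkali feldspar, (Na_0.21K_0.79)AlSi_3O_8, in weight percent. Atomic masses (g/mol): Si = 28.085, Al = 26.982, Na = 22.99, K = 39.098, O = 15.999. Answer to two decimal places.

M((Na_0.21K_0.79)AlSi_3O_8) = 274.944 g/mol; M(SiO2) = 60.083 g/mol.
Moles SiO2 per formula unit = 3 Si ÷ 1 = 3.0000.
SiO2 fraction = (3.0000 × 60.083) / 274.944 = 180.249/274.944 = 0.6556.

65.56 wt%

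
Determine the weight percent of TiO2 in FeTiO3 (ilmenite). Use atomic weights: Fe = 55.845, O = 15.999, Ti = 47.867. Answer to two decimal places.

52.64 wt%

Formula mass = 151.709 g/mol.
1 Ti → 1.0000 mol TiO2 per formula unit; M(TiO2) = 79.865, so TiO2 mass = 79.865 g.
79.865/151.709 × 100 = 52.64 wt%.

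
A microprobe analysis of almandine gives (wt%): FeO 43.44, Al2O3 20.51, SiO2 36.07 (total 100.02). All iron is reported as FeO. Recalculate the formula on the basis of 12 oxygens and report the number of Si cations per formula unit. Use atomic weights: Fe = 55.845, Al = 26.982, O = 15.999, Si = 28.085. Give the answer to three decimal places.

43.44 wt% FeO ÷ 71.844 g/mol = 0.60464 mol, giving 0.60464 Fe and 0.60464 O.
20.51 wt% Al2O3 ÷ 101.961 g/mol = 0.20116 mol, giving 0.40232 Al and 0.60348 O.
36.07 wt% SiO2 ÷ 60.083 g/mol = 0.60034 mol, giving 0.60034 Si and 1.20068 O.
Oxygen sums to 2.40880; scaling by 12/2.40880 = 4.98173 puts the formula on 12 O.
Si: 0.60034 × 4.98173 = 2.991 atoms per formula unit.

2.991 Si apfu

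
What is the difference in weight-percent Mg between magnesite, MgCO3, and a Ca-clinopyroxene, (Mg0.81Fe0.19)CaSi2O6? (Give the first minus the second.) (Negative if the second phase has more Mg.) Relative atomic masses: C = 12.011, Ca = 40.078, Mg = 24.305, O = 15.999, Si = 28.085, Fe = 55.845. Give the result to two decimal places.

First mineral: 24.305 g Mg in 84.313 g formula = 28.83 wt% Mg.
Second mineral: 19.687 g Mg in 222.540 g formula = 8.85 wt% Mg.
28.83% − 8.85% gives a difference of 19.98 percentage points.

19.98 percentage points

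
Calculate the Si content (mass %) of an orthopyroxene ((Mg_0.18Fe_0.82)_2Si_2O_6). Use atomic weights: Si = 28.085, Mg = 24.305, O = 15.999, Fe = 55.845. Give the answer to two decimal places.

M((Mg_0.18Fe_0.82)_2Si_2O_6) = 252.500 g/mol.
Si contributes 2 × 28.085 = 56.170 g per mole.
56.170/252.500 = 0.2225 → 22.25%.

22.25 mass %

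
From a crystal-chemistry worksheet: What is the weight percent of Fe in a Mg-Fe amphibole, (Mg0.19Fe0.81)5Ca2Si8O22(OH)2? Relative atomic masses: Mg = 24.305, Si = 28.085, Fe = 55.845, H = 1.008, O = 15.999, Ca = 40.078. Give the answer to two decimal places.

M((Mg0.19Fe0.81)5Ca2Si8O22(OH)2) = 940.090 g/mol.
Fe contributes 4.05 × 55.845 = 226.172 g per mole.
226.172/940.090 = 0.2406 → 24.06%.

24.06 weight percent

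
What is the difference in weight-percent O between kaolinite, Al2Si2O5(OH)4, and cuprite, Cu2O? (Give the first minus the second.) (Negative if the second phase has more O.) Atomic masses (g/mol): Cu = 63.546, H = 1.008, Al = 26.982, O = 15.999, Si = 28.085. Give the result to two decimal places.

44.60 percentage points

M(Al2Si2O5(OH)4) = 258.157 g/mol, so wt% O = 143.991/258.157 × 100 = 55.78%.
M(Cu2O) = 143.091 g/mol, so wt% O = 15.999/143.091 × 100 = 11.18%.
55.78 − 11.18 = 44.60 pp.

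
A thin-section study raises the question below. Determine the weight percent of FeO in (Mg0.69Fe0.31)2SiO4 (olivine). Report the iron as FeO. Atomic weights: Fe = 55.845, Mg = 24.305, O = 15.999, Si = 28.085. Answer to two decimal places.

Molar mass of (Mg0.69Fe0.31)2SiO4 = 1.38*24.305 + 0.62*55.845 + 1*28.085 + 4*15.999 = 160.246 g/mol.
Each formula unit contains 0.62 Fe, equivalent to 0.62/1 = 0.6200 mol FeO.
M(FeO) = 1×55.845 + 1×15.999 = 71.844 g/mol.
Mass of FeO per formula unit = 0.6200 × 71.844 = 44.543 g.
FeO wt% = 44.543 / 160.246 × 100 = 27.80%.

27.80 wt%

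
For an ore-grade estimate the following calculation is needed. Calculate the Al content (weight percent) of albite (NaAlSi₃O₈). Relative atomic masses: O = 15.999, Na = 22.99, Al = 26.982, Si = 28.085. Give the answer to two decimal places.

M(NaAlSi₃O₈) = 262.219 g/mol.
Al contributes 1 × 26.982 = 26.982 g per mole.
26.982/262.219 = 0.1029 → 10.29%.

10.29 weight percent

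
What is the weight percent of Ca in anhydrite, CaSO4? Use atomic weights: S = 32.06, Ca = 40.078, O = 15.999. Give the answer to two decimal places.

Molar mass of CaSO4: 1×40.078 + 1×32.06 + 4×15.999 = 136.134 g/mol.
Mass of Ca per formula unit: 1 × 40.078 = 40.078 g.
Weight fraction Ca = 40.078 / 136.134 = 0.2944.

29.44 mass %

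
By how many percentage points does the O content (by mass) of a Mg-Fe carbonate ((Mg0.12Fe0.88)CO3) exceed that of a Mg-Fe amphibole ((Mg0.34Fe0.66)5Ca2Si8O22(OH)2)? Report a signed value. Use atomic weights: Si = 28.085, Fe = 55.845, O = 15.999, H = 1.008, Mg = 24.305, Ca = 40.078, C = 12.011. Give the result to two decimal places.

M((Mg0.12Fe0.88)CO3) = 112.068 g/mol, so wt% O = 47.997/112.068 × 100 = 42.83%.
M((Mg0.34Fe0.66)5Ca2Si8O22(OH)2) = 916.435 g/mol, so wt% O = 383.976/916.435 × 100 = 41.90%.
42.83 − 41.90 = 0.93 pp.

0.93 percentage points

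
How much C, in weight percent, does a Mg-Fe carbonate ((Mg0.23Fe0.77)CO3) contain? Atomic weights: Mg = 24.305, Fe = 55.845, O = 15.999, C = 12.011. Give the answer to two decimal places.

Molar mass of (Mg0.23Fe0.77)CO3: 0.23·24.305 + 0.77·55.845 + 1·12.011 + 3·15.999 = 108.599 g/mol.
Mass of C per formula unit: 1 × 12.011 = 12.011 g.
Weight fraction C = 12.011 / 108.599 = 0.1106.

11.06 weight percent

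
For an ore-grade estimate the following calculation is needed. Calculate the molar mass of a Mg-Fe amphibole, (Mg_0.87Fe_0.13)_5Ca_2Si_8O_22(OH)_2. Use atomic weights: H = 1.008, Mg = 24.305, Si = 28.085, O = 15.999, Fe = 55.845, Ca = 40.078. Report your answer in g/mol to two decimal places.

832.85 g/mol

M = 4.35·24.305 + 0.65·55.845 + 2·40.078 + 8·28.085 + 24·15.999 + 2·1.008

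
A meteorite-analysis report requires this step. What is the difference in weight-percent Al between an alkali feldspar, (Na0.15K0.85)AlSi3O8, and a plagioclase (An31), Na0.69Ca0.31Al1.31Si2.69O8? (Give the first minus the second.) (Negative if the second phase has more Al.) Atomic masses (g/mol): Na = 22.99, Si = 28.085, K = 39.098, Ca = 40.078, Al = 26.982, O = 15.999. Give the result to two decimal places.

First mineral: 26.982 g Al in 275.911 g formula = 9.78 wt% Al.
Second mineral: 35.346 g Al in 267.174 g formula = 13.23 wt% Al.
9.78% − 13.23% gives a difference of -3.45 percentage points.

-3.45 percentage points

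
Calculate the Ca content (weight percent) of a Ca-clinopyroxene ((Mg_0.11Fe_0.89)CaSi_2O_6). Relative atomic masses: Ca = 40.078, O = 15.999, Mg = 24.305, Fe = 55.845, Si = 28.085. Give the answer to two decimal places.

16.38 weight percent

M((Mg_0.11Fe_0.89)CaSi_2O_6) = 244.618 g/mol.
Ca contributes 1 × 40.078 = 40.078 g per mole.
40.078/244.618 = 0.1638 → 16.38%.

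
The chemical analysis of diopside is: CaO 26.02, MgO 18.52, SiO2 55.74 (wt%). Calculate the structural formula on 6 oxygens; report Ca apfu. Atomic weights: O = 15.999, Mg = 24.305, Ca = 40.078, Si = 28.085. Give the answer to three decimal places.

1.002 Ca apfu

CaO: 26.02/56.077 = 0.46400 mol → 0.46400 mol Ca, 0.46400 mol O.
MgO: 18.52/40.304 = 0.45951 mol → 0.45951 mol Mg, 0.45951 mol O.
SiO2: 55.74/60.083 = 0.92772 mol → 0.92772 mol Si, 1.85544 mol O.
Total oxygen = 2.77895 mol. Normalization factor = 6/2.77895 = 2.15909.
Ca per 6 O = 0.46400 × 2.15909 = 1.002.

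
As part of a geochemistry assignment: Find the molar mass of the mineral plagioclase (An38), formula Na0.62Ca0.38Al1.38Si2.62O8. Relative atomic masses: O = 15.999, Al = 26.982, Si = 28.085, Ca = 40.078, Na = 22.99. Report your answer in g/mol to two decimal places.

The formula mass is the sum 0.62*22.99 + 0.38*40.078 + 1.38*26.982 + 2.62*28.085 + 8*15.999.

268.29 g/mol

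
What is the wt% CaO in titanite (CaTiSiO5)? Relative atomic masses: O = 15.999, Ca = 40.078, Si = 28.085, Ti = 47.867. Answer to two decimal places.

28.61 wt%

Formula mass = 196.025 g/mol.
1 Ca → 1.0000 mol CaO per formula unit; M(CaO) = 56.077, so CaO mass = 56.077 g.
56.077/196.025 × 100 = 28.61 wt%.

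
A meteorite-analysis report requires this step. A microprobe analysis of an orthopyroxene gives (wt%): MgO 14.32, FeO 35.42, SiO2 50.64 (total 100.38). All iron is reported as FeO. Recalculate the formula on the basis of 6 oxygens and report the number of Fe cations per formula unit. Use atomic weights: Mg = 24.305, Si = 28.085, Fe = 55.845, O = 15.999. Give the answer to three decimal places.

MgO (M=40.304): mol = 0.35530; Mg = 0.35530, O = 0.35530.
FeO (M=71.844): mol = 0.49301; Fe = 0.49301, O = 0.49301.
SiO2 (M=60.083): mol = 0.84283; Si = 0.84283, O = 1.68566.
ΣO = 2.53397; factor = 6/ΣO = 2.36783.
Fe apfu = 0.49301 × 2.36783 = 1.167.

1.167 Fe apfu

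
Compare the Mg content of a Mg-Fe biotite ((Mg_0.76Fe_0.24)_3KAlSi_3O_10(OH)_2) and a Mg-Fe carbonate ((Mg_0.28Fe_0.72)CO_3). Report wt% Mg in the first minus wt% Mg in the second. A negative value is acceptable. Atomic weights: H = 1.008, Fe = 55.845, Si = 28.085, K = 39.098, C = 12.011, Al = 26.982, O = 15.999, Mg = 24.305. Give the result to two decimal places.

M((Mg_0.76Fe_0.24)_3KAlSi_3O_10(OH)_2) = 439.963 g/mol, so wt% Mg = 55.415/439.963 × 100 = 12.60%.
M((Mg_0.28Fe_0.72)CO_3) = 107.022 g/mol, so wt% Mg = 6.805/107.022 × 100 = 6.36%.
12.60 − 6.36 = 6.24 pp.

6.24 percentage points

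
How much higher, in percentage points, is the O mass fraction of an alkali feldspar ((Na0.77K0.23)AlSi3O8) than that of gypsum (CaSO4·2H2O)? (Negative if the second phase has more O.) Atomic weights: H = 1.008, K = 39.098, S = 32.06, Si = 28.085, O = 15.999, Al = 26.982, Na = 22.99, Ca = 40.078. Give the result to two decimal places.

O in (Na0.77K0.23)AlSi3O8: molar mass 265.924 g/mol; 8×15.999 = 127.992 g → 48.13 wt%.
O in CaSO4·2H2O: molar mass 172.164 g/mol; 6×15.999 = 95.994 g → 55.76 wt%.
Difference = 48.13 − 55.76 = -7.63 percentage points.

-7.63 percentage points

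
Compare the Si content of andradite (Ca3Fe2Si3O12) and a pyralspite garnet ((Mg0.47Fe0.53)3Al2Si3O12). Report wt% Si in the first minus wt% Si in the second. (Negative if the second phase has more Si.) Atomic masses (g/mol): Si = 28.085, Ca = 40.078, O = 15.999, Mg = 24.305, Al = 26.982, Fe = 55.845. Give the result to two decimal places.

First mineral: 84.255 g Si in 508.167 g formula = 16.58 wt% Si.
Second mineral: 84.255 g Si in 453.271 g formula = 18.59 wt% Si.
16.58% − 18.59% gives a difference of -2.01 percentage points.

-2.01 percentage points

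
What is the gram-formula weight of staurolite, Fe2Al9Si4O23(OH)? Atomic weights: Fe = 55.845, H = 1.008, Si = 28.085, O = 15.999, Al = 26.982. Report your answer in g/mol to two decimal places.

Fe: 2 × 55.845 = 111.6900
Al: 9 × 26.982 = 242.8380
Si: 4 × 28.085 = 112.3400
O: 24 × 15.999 = 383.9760
H: 1 × 1.008 = 1.0080
Summing the contributions gives the formula mass.

851.85 g/mol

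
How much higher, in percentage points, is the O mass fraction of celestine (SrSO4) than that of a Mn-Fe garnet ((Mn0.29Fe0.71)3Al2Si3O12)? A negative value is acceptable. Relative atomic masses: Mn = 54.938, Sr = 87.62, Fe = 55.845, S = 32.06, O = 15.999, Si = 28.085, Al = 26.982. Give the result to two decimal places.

M(SrSO4) = 183.676 g/mol, so wt% O = 63.996/183.676 × 100 = 34.84%.
M((Mn0.29Fe0.71)3Al2Si3O12) = 496.953 g/mol, so wt% O = 191.988/496.953 × 100 = 38.63%.
34.84 − 38.63 = -3.79 pp.

-3.79 percentage points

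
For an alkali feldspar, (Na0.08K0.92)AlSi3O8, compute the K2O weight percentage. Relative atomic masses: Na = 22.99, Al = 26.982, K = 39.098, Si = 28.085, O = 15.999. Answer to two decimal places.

15.64 wt%

Molar mass of (Na0.08K0.92)AlSi3O8 = 0.08·22.99 + 0.92·39.098 + 1·26.982 + 3·28.085 + 8·15.999 = 277.038 g/mol.
Each formula unit contains 0.92 K, equivalent to 0.92/2 = 0.4600 mol K2O.
M(K2O) = 2×39.098 + 1×15.999 = 94.195 g/mol.
Mass of K2O per formula unit = 0.4600 × 94.195 = 43.330 g.
K2O wt% = 43.330 / 277.038 × 100 = 15.64%.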